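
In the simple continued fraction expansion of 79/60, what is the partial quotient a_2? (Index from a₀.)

79 = 1·60 + 19   →  a_0 = 1
60 = 3·19 + 3   →  a_1 = 3
19 = 6·3 + 1   →  a_2 = 6

6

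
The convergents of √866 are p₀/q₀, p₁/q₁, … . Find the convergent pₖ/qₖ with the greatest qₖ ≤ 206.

5915/201

√866 = [29; 2, 2, 1, 28, 1, 2, 2, 58, …] (period length 8).
Convergents:
  p_0/q_0 = 29/1
  p_1/q_1 = 59/2
  p_2/q_2 = 147/5
  p_3/q_3 = 206/7
  p_4/q_4 = 5915/201
  p_5/q_5 = 6121/208
q_4 = 201 ≤ 206 < 208 = q_5, so the answer is 5915/201.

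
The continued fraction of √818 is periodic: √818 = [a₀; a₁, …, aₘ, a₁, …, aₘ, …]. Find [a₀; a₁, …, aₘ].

[28; 1, 1, 1, 1, 56]

a₀ = ⌊√818⌋ = 28.
With m₀=0, d₀=1 and mₖ₊₁ = dₖaₖ − mₖ, dₖ₊₁ = (n − mₖ₊₁²)/dₖ, aₖ₊₁ = ⌊(a₀+mₖ₊₁)/dₖ₊₁⌋:
  k=1: m=28, d=34, a=1
  k=2: m=6, d=23, a=1
  k=3: m=17, d=23, a=1
  k=4: m=6, d=34, a=1
  k=5: m=28, d=1, a=56
d=1 and a=2a₀=56 at k=5, so the next step gives (m, d) = (28, 34) again — its k=1 value — and the period has length 5.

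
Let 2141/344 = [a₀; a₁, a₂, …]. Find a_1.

2141 = 6·344 + 77   →  a_0 = 6
344 = 4·77 + 36   →  a_1 = 4

4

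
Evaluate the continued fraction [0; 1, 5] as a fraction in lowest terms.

5/6

Using pₖ = aₖpₖ₋₁ + pₖ₋₂ and qₖ = aₖqₖ₋₁ + qₖ₋₂:
  k=0: a=0, p=0, q=1
  k=1: a=1, p=1, q=1
  k=2: a=5, p=5, q=6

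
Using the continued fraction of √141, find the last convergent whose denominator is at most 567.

2268/191

√141 = [11; 1, 6, 1, 22, …] (period length 4).
Convergents:
  p_0/q_0 = 11/1
  p_1/q_1 = 12/1
  p_2/q_2 = 83/7
  p_3/q_3 = 95/8
  p_4/q_4 = 2173/183
  p_5/q_5 = 2268/191
  p_6/q_6 = 15781/1329
q_5 = 191 ≤ 567 < 1329 = q_6, so the answer is 2268/191.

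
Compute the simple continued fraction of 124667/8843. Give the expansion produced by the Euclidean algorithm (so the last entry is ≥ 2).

[14; 10, 4, 2, 13, 3, 2]

124667 = 14×8843 + 865
8843 = 10×865 + 193
865 = 4×193 + 93
193 = 2×93 + 7
93 = 13×7 + 2
7 = 3×2 + 1
2 = 2×1 + 0  (stop)
So 124667/8843 = [14; 10, 4, 2, 13, 3, 2].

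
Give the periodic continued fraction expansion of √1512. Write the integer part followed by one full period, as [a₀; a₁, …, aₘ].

[38; 1, 7, 1, 1, 1, 7, 1, 76]

a₀ = ⌊√1512⌋ = 38.
With m₀=0, d₀=1 and mₖ₊₁ = dₖaₖ − mₖ, dₖ₊₁ = (n − mₖ₊₁²)/dₖ, aₖ₊₁ = ⌊(a₀+mₖ₊₁)/dₖ₊₁⌋:
  k=1: m=38, d=68, a=1
  k=2: m=30, d=9, a=7
  k=3: m=33, d=47, a=1
  k=4: m=14, d=28, a=1
  k=5: m=14, d=47, a=1
  k=6: m=33, d=9, a=7
  k=7: m=30, d=68, a=1
  k=8: m=38, d=1, a=76
d=1 and a=2a₀=76 at k=8, so the next step gives (m, d) = (38, 68) again — its k=1 value — and the period has length 8.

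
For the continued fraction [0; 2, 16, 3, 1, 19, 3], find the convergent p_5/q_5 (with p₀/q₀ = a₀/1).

1284/2647

Using pₖ = aₖpₖ₋₁ + pₖ₋₂, qₖ = aₖqₖ₋₁ + qₖ₋₂ (with p₋₁=1, p₋₂=0, q₋₁=0, q₋₂=1):
  k=0: a=0, p=0, q=1
  k=1: a=2, p=1, q=2
  k=2: a=16, p=16, q=33
  k=3: a=3, p=49, q=101
  k=4: a=1, p=65, q=134
  k=5: a=19, p=1284, q=2647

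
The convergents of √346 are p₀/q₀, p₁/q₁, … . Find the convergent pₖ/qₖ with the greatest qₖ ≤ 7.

√346 = [18; 1, 1, 1, 1, 36, …] (period length 5).
Convergents:
  p_0/q_0 = 18/1
  p_1/q_1 = 19/1
  p_2/q_2 = 37/2
  p_3/q_3 = 56/3
  p_4/q_4 = 93/5
  p_5/q_5 = 3404/183
q_4 = 5 ≤ 7 < 183 = q_5, so the answer is 93/5.

93/5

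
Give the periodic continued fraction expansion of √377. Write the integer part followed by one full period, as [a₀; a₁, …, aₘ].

[19; 2, 2, 2, 38]

a₀ = ⌊√377⌋ = 19.
With m₀=0, d₀=1 and mₖ₊₁ = dₖaₖ − mₖ, dₖ₊₁ = (n − mₖ₊₁²)/dₖ, aₖ₊₁ = ⌊(a₀+mₖ₊₁)/dₖ₊₁⌋:
  k=1: m=19, d=16, a=2
  k=2: m=13, d=13, a=2
  k=3: m=13, d=16, a=2
  k=4: m=19, d=1, a=38
d=1 and a=2a₀=38 at k=4, so the next step gives (m, d) = (19, 16) again — its k=1 value — and the period has length 4.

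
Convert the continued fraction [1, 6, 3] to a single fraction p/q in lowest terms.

Using pₖ = aₖpₖ₋₁ + pₖ₋₂ and qₖ = aₖqₖ₋₁ + qₖ₋₂:
  k=0: a=1, p=1, q=1
  k=1: a=6, p=7, q=6
  k=2: a=3, p=22, q=19

22/19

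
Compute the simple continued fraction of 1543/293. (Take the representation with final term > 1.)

1543 = 5×293 + 78
293 = 3×78 + 59
78 = 1×59 + 19
59 = 3×19 + 2
19 = 9×2 + 1
2 = 2×1 + 0  (stop)
So 1543/293 = [5; 3, 1, 3, 9, 2].

[5; 3, 1, 3, 9, 2]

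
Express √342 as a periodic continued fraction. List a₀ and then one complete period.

a₀ = ⌊√342⌋ = 18.
With m₀=0, d₀=1 and mₖ₊₁ = dₖaₖ − mₖ, dₖ₊₁ = (n − mₖ₊₁²)/dₖ, aₖ₊₁ = ⌊(a₀+mₖ₊₁)/dₖ₊₁⌋:
  k=1: m=18, d=18, a=2
  k=2: m=18, d=1, a=36
d=1 and a=2a₀=36 at k=2, so the next step gives (m, d) = (18, 18) again — its k=1 value — and the period has length 2.

[18; 2, 36]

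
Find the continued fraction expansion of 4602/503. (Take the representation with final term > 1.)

4602 = 9×503 + 75
503 = 6×75 + 53
75 = 1×53 + 22
53 = 2×22 + 9
22 = 2×9 + 4
9 = 2×4 + 1
4 = 4×1 + 0  (stop)
So 4602/503 = [9; 6, 1, 2, 2, 2, 4].

[9; 6, 1, 2, 2, 2, 4]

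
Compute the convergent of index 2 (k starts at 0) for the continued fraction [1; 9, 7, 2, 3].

71/64

Using pₖ = aₖpₖ₋₁ + pₖ₋₂, qₖ = aₖqₖ₋₁ + qₖ₋₂ (with p₋₁=1, p₋₂=0, q₋₁=0, q₋₂=1):
  k=0: a=1, p=1, q=1
  k=1: a=9, p=10, q=9
  k=2: a=7, p=71, q=64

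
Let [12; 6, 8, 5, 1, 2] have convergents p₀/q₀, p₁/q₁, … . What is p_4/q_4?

Using pₖ = aₖpₖ₋₁ + pₖ₋₂, qₖ = aₖqₖ₋₁ + qₖ₋₂ (with p₋₁=1, p₋₂=0, q₋₁=0, q₋₂=1):
  k=0: a=12, p=12, q=1
  k=1: a=6, p=73, q=6
  k=2: a=8, p=596, q=49
  k=3: a=5, p=3053, q=251
  k=4: a=1, p=3649, q=300

3649/300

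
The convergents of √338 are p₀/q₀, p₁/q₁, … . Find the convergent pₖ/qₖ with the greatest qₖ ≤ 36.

√338 = [18; 2, 1, 1, 2, 36, …] (period length 5).
Convergents:
  p_0/q_0 = 18/1
  p_1/q_1 = 37/2
  p_2/q_2 = 55/3
  p_3/q_3 = 92/5
  p_4/q_4 = 239/13
  p_5/q_5 = 8696/473
q_4 = 13 ≤ 36 < 473 = q_5, so the answer is 239/13.

239/13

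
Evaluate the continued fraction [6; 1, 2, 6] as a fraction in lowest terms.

127/19

Using pₖ = aₖpₖ₋₁ + pₖ₋₂ and qₖ = aₖqₖ₋₁ + qₖ₋₂:
  k=0: a=6, p=6, q=1
  k=1: a=1, p=7, q=1
  k=2: a=2, p=20, q=3
  k=3: a=6, p=127, q=19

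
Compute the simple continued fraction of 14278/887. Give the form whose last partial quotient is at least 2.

14278 = 16·887 + 86
887 = 10·86 + 27
86 = 3·27 + 5
27 = 5·5 + 2
5 = 2·2 + 1
2 = 2·1 + 0  (stop)
So 14278/887 = [16; 10, 3, 5, 2, 2].

[16; 10, 3, 5, 2, 2]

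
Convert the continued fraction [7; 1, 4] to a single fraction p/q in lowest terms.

Fold from the inside: start with 4/1.
  1 + 1/4 = 5/4
  7 + 4/5 = 39/5

39/5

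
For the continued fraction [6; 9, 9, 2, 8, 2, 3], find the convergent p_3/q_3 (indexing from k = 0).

1057/173

Using pₖ = aₖpₖ₋₁ + pₖ₋₂, qₖ = aₖqₖ₋₁ + qₖ₋₂ (with p₋₁=1, p₋₂=0, q₋₁=0, q₋₂=1):
  k=0: a=6, p=6, q=1
  k=1: a=9, p=55, q=9
  k=2: a=9, p=501, q=82
  k=3: a=2, p=1057, q=173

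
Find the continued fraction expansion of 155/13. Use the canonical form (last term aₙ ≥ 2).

155 = 11*13 + 12
13 = 1*12 + 1
12 = 12*1 + 0  (stop)
So 155/13 = [11; 1, 12].

[11; 1, 12]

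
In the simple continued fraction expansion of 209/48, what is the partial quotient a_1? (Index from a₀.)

209 = 4·48 + 17   →  a_0 = 4
48 = 2·17 + 14   →  a_1 = 2

2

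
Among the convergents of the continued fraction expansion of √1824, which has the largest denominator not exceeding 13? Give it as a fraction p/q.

√1824 = [42; 1, 2, 2, 2, 1, 84, …] (period length 6).
Convergents:
  p_0/q_0 = 42/1
  p_1/q_1 = 43/1
  p_2/q_2 = 128/3
  p_3/q_3 = 299/7
  p_4/q_4 = 726/17
q_3 = 7 ≤ 13 < 17 = q_4, so the answer is 299/7.

299/7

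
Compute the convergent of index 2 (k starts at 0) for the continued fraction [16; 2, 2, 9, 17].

82/5

Using pₖ = aₖpₖ₋₁ + pₖ₋₂, qₖ = aₖqₖ₋₁ + qₖ₋₂ (with p₋₁=1, p₋₂=0, q₋₁=0, q₋₂=1):
  k=0: a=16, p=16, q=1
  k=1: a=2, p=33, q=2
  k=2: a=2, p=82, q=5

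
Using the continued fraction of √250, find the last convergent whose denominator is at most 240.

√250 = [15; 1, 4, 3, 3, 4, 1, 30, …] (period length 7).
Convergents:
  p_0/q_0 = 15/1
  p_1/q_1 = 16/1
  p_2/q_2 = 79/5
  p_3/q_3 = 253/16
  p_4/q_4 = 838/53
  p_5/q_5 = 3605/228
  p_6/q_6 = 4443/281
q_5 = 228 ≤ 240 < 281 = q_6, so the answer is 3605/228.

3605/228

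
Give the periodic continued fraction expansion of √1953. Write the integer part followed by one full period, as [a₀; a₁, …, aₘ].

[44; 5, 5, 3, 12, 3, 5, 5, 88]

a₀ = ⌊√1953⌋ = 44.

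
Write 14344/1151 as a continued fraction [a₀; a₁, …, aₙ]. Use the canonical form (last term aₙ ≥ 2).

14344 = 12×1151 + 532
1151 = 2×532 + 87
532 = 6×87 + 10
87 = 8×10 + 7
10 = 1×7 + 3
7 = 2×3 + 1
3 = 3×1 + 0  (stop)
So 14344/1151 = [12; 2, 6, 8, 1, 2, 3].

[12; 2, 6, 8, 1, 2, 3]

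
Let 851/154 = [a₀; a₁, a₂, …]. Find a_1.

851 = 5·154 + 81   →  a_0 = 5
154 = 1·81 + 73   →  a_1 = 1

1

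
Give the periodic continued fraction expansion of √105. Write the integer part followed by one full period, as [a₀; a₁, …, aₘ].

[10; 4, 20]

a₀ = ⌊√105⌋ = 10.
With m₀=0, d₀=1 and mₖ₊₁ = dₖaₖ − mₖ, dₖ₊₁ = (n − mₖ₊₁²)/dₖ, aₖ₊₁ = ⌊(a₀+mₖ₊₁)/dₖ₊₁⌋:
  k=1: m=10, d=5, a=4
  k=2: m=10, d=1, a=20
d=1 and a=2a₀=20 at k=2, so the next step gives (m, d) = (10, 5) again — its k=1 value — and the period has length 2.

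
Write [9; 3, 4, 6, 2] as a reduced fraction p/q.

Using pₖ = aₖpₖ₋₁ + pₖ₋₂ and qₖ = aₖqₖ₋₁ + qₖ₋₂:
  k=0: a=9, p=9, q=1
  k=1: a=3, p=28, q=3
  k=2: a=4, p=121, q=13
  k=3: a=6, p=754, q=81
  k=4: a=2, p=1629, q=175

1629/175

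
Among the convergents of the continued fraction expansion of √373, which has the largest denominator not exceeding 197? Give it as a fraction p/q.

√373 = [19; 3, 5, 5, 3, 38, …] (period length 5).
Convergents:
  p_0/q_0 = 19/1
  p_1/q_1 = 58/3
  p_2/q_2 = 309/16
  p_3/q_3 = 1603/83
  p_4/q_4 = 5118/265
q_3 = 83 ≤ 197 < 265 = q_4, so the answer is 1603/83.

1603/83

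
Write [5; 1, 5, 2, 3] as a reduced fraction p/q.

Fold from the inside: start with 3/1.
  2 + 1/3 = 7/3
  5 + 3/7 = 38/7
  1 + 7/38 = 45/38
  5 + 38/45 = 263/45

263/45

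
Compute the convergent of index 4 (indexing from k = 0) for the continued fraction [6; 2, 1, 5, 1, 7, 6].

Using pₖ = aₖpₖ₋₁ + pₖ₋₂, qₖ = aₖqₖ₋₁ + qₖ₋₂ (with p₋₁=1, p₋₂=0, q₋₁=0, q₋₂=1):
  k=0: a=6, p=6, q=1
  k=1: a=2, p=13, q=2
  k=2: a=1, p=19, q=3
  k=3: a=5, p=108, q=17
  k=4: a=1, p=127, q=20

127/20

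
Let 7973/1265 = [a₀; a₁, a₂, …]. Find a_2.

3

7973 = 6·1265 + 383   →  a_0 = 6
1265 = 3·383 + 116   →  a_1 = 3
383 = 3·116 + 35   →  a_2 = 3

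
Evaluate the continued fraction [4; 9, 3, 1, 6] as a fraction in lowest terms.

Fold from the inside: start with 6/1.
  1 + 1/6 = 7/6
  3 + 6/7 = 27/7
  9 + 7/27 = 250/27
  4 + 27/250 = 1027/250

1027/250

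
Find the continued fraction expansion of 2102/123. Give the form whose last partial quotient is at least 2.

2102 = 17*123 + 11
123 = 11*11 + 2
11 = 5*2 + 1
2 = 2*1 + 0  (stop)
So 2102/123 = [17; 11, 5, 2].

[17; 11, 5, 2]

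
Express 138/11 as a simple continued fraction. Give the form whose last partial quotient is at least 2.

[12; 1, 1, 5]

138 = 12×11 + 6
11 = 1×6 + 5
6 = 1×5 + 1
5 = 5×1 + 0  (stop)
So 138/11 = [12; 1, 1, 5].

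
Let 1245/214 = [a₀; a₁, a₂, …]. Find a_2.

4

1245 = 5·214 + 175   →  a_0 = 5
214 = 1·175 + 39   →  a_1 = 1
175 = 4·39 + 19   →  a_2 = 4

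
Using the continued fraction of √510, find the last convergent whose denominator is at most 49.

√510 = [22; 1, 1, 2, 1, 1, 44, …] (period length 6).
Convergents:
  p_0/q_0 = 22/1
  p_1/q_1 = 23/1
  p_2/q_2 = 45/2
  p_3/q_3 = 113/5
  p_4/q_4 = 158/7
  p_5/q_5 = 271/12
  p_6/q_6 = 12082/535
q_5 = 12 ≤ 49 < 535 = q_6, so the answer is 271/12.

271/12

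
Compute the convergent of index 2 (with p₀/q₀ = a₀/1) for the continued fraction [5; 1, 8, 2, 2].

Using pₖ = aₖpₖ₋₁ + pₖ₋₂, qₖ = aₖqₖ₋₁ + qₖ₋₂ (with p₋₁=1, p₋₂=0, q₋₁=0, q₋₂=1):
  k=0: a=5, p=5, q=1
  k=1: a=1, p=6, q=1
  k=2: a=8, p=53, q=9

53/9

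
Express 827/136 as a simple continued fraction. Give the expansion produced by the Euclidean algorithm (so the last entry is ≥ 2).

827 = 6×136 + 11
136 = 12×11 + 4
11 = 2×4 + 3
4 = 1×3 + 1
3 = 3×1 + 0  (stop)
So 827/136 = [6; 12, 2, 1, 3].

[6; 12, 2, 1, 3]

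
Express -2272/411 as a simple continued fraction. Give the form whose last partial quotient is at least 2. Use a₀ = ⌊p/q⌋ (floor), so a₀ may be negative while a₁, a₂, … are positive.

[-6; 2, 8, 2, 3, 3]

-2272 = -6·411 + 194
411 = 2·194 + 23
194 = 8·23 + 10
23 = 2·10 + 3
10 = 3·3 + 1
3 = 3·1 + 0  (stop)
So -2272/411 = [-6; 2, 8, 2, 3, 3].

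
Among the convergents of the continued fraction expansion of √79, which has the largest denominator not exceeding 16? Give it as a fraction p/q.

√79 = [8; 1, 7, 1, 16, …] (period length 4).
Convergents:
  p_0/q_0 = 8/1
  p_1/q_1 = 9/1
  p_2/q_2 = 71/8
  p_3/q_3 = 80/9
  p_4/q_4 = 1351/152
q_3 = 9 ≤ 16 < 152 = q_4, so the answer is 80/9.

80/9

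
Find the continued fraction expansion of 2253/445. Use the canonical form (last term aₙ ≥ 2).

[5; 15, 1, 8, 3]

2253 = 5·445 + 28
445 = 15·28 + 25
28 = 1·25 + 3
25 = 8·3 + 1
3 = 3·1 + 0  (stop)
So 2253/445 = [5; 15, 1, 8, 3].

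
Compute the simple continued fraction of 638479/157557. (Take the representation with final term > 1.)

[4; 19, 10, 2, 8, 15, 3]

638479 = 4×157557 + 8251
157557 = 19×8251 + 788
8251 = 10×788 + 371
788 = 2×371 + 46
371 = 8×46 + 3
46 = 15×3 + 1
3 = 3×1 + 0  (stop)
So 638479/157557 = [4; 19, 10, 2, 8, 15, 3].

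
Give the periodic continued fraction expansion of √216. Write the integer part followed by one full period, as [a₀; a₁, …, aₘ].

a₀ = ⌊√216⌋ = 14.

[14; 1, 2, 3, 2, 1, 28]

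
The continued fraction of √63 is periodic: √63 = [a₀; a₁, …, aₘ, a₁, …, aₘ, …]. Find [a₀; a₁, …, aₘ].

[7; 1, 14]

a₀ = ⌊√63⌋ = 7.
With m₀=0, d₀=1 and mₖ₊₁ = dₖaₖ − mₖ, dₖ₊₁ = (n − mₖ₊₁²)/dₖ, aₖ₊₁ = ⌊(a₀+mₖ₊₁)/dₖ₊₁⌋:
  k=1: m=7, d=14, a=1
  k=2: m=7, d=1, a=14
d=1 and a=2a₀=14 at k=2, so the next step gives (m, d) = (7, 14) again — its k=1 value — and the period has length 2.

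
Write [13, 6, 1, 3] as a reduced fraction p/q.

355/27

Using pₖ = aₖpₖ₋₁ + pₖ₋₂ and qₖ = aₖqₖ₋₁ + qₖ₋₂:
  k=0: a=13, p=13, q=1
  k=1: a=6, p=79, q=6
  k=2: a=1, p=92, q=7
  k=3: a=3, p=355, q=27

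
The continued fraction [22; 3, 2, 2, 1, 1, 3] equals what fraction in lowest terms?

Fold from the inside: start with 3/1.
  1 + 1/3 = 4/3
  1 + 3/4 = 7/4
  2 + 4/7 = 18/7
  2 + 7/18 = 43/18
  3 + 18/43 = 147/43
  22 + 43/147 = 3277/147

3277/147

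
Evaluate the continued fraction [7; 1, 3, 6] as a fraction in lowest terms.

194/25

Fold from the inside: start with 6/1.
  3 + 1/6 = 19/6
  1 + 6/19 = 25/19
  7 + 19/25 = 194/25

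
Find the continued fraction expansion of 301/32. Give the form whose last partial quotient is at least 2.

[9; 2, 2, 6]

301 = 9×32 + 13
32 = 2×13 + 6
13 = 2×6 + 1
6 = 6×1 + 0  (stop)
So 301/32 = [9; 2, 2, 6].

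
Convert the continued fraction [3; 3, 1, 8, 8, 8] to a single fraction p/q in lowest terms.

Fold from the inside: start with 8/1.
  8 + 1/8 = 65/8
  8 + 8/65 = 528/65
  1 + 65/528 = 593/528
  3 + 528/593 = 2307/593
  3 + 593/2307 = 7514/2307

7514/2307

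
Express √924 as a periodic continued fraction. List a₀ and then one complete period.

[30; 2, 1, 1, 14, 1, 1, 2, 60]

a₀ = ⌊√924⌋ = 30.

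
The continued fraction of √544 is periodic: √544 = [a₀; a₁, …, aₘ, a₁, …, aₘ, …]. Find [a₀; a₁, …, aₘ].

a₀ = ⌊√544⌋ = 23.
With m₀=0, d₀=1 and mₖ₊₁ = dₖaₖ − mₖ, dₖ₊₁ = (n − mₖ₊₁²)/dₖ, aₖ₊₁ = ⌊(a₀+mₖ₊₁)/dₖ₊₁⌋:
  k=1: m=23, d=15, a=3
  k=2: m=22, d=4, a=11
  k=3: m=22, d=15, a=3
  k=4: m=23, d=1, a=46
d=1 and a=2a₀=46 at k=4, so the next step gives (m, d) = (23, 15) again — its k=1 value — and the period has length 4.

[23; 3, 11, 3, 46]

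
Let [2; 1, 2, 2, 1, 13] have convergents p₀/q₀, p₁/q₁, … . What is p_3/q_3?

19/7

Using pₖ = aₖpₖ₋₁ + pₖ₋₂, qₖ = aₖqₖ₋₁ + qₖ₋₂ (with p₋₁=1, p₋₂=0, q₋₁=0, q₋₂=1):
  k=0: a=2, p=2, q=1
  k=1: a=1, p=3, q=1
  k=2: a=2, p=8, q=3
  k=3: a=2, p=19, q=7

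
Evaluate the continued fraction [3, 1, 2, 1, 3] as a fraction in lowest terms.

56/15

Using pₖ = aₖpₖ₋₁ + pₖ₋₂ and qₖ = aₖqₖ₋₁ + qₖ₋₂:
  k=0: a=3, p=3, q=1
  k=1: a=1, p=4, q=1
  k=2: a=2, p=11, q=3
  k=3: a=1, p=15, q=4
  k=4: a=3, p=56, q=15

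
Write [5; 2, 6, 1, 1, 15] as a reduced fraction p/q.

Using pₖ = aₖpₖ₋₁ + pₖ₋₂ and qₖ = aₖqₖ₋₁ + qₖ₋₂:
  k=0: a=5, p=5, q=1
  k=1: a=2, p=11, q=2
  k=2: a=6, p=71, q=13
  k=3: a=1, p=82, q=15
  k=4: a=1, p=153, q=28
  k=5: a=15, p=2377, q=435

2377/435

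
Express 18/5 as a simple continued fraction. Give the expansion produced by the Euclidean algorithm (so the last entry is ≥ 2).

18 = 3×5 + 3
5 = 1×3 + 2
3 = 1×2 + 1
2 = 2×1 + 0  (stop)
So 18/5 = [3; 1, 1, 2].

[3; 1, 1, 2]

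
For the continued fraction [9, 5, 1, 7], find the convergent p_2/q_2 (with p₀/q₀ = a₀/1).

Using pₖ = aₖpₖ₋₁ + pₖ₋₂, qₖ = aₖqₖ₋₁ + qₖ₋₂ (with p₋₁=1, p₋₂=0, q₋₁=0, q₋₂=1):
  k=0: a=9, p=9, q=1
  k=1: a=5, p=46, q=5
  k=2: a=1, p=55, q=6

55/6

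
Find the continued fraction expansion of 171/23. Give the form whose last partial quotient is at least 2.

171 = 7*23 + 10
23 = 2*10 + 3
10 = 3*3 + 1
3 = 3*1 + 0  (stop)
So 171/23 = [7; 2, 3, 3].

[7; 2, 3, 3]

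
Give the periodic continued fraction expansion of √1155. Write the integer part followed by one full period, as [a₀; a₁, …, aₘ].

[33; 1, 66]

a₀ = ⌊√1155⌋ = 33.
With m₀=0, d₀=1 and mₖ₊₁ = dₖaₖ − mₖ, dₖ₊₁ = (n − mₖ₊₁²)/dₖ, aₖ₊₁ = ⌊(a₀+mₖ₊₁)/dₖ₊₁⌋:
  k=1: m=33, d=66, a=1
  k=2: m=33, d=1, a=66
d=1 and a=2a₀=66 at k=2, so the next step gives (m, d) = (33, 66) again — its k=1 value — and the period has length 2.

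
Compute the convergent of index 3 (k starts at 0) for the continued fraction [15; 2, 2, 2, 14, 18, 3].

Using pₖ = aₖpₖ₋₁ + pₖ₋₂, qₖ = aₖqₖ₋₁ + qₖ₋₂ (with p₋₁=1, p₋₂=0, q₋₁=0, q₋₂=1):
  k=0: a=15, p=15, q=1
  k=1: a=2, p=31, q=2
  k=2: a=2, p=77, q=5
  k=3: a=2, p=185, q=12

185/12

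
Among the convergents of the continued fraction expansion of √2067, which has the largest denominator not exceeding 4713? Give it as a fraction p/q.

115161/2533

√2067 = [45; 2, 6, 2, 90, …] (period length 4).
Convergents:
  p_0/q_0 = 45/1
  p_1/q_1 = 91/2
  p_2/q_2 = 591/13
  p_3/q_3 = 1273/28
  p_4/q_4 = 115161/2533
  p_5/q_5 = 231595/5094
q_4 = 2533 ≤ 4713 < 5094 = q_5, so the answer is 115161/2533.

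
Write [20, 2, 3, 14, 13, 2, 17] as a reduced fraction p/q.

969301/47445

Using pₖ = aₖpₖ₋₁ + pₖ₋₂ and qₖ = aₖqₖ₋₁ + qₖ₋₂:
  k=0: a=20, p=20, q=1
  k=1: a=2, p=41, q=2
  k=2: a=3, p=143, q=7
  k=3: a=14, p=2043, q=100
  k=4: a=13, p=26702, q=1307
  k=5: a=2, p=55447, q=2714
  k=6: a=17, p=969301, q=47445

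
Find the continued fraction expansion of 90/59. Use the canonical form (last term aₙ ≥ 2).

[1; 1, 1, 9, 3]

90 = 1*59 + 31
59 = 1*31 + 28
31 = 1*28 + 3
28 = 9*3 + 1
3 = 3*1 + 0  (stop)
So 90/59 = [1; 1, 1, 9, 3].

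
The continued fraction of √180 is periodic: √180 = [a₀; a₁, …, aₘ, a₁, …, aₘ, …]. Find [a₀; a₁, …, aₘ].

[13; 2, 2, 2, 26]

a₀ = ⌊√180⌋ = 13.
With m₀=0, d₀=1 and mₖ₊₁ = dₖaₖ − mₖ, dₖ₊₁ = (n − mₖ₊₁²)/dₖ, aₖ₊₁ = ⌊(a₀+mₖ₊₁)/dₖ₊₁⌋:
  k=1: m=13, d=11, a=2
  k=2: m=9, d=9, a=2
  k=3: m=9, d=11, a=2
  k=4: m=13, d=1, a=26
d=1 and a=2a₀=26 at k=4, so the next step gives (m, d) = (13, 11) again — its k=1 value — and the period has length 4.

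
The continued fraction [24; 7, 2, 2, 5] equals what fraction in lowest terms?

4827/200

Fold from the inside: start with 5/1.
  2 + 1/5 = 11/5
  2 + 5/11 = 27/11
  7 + 11/27 = 200/27
  24 + 27/200 = 4827/200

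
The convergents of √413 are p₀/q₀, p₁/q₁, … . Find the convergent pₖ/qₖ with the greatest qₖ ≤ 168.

√413 = [20; 3, 9, 1, 4, 1, 9, 3, 40, …] (period length 8).
Convergents:
  p_0/q_0 = 20/1
  p_1/q_1 = 61/3
  p_2/q_2 = 569/28
  p_3/q_3 = 630/31
  p_4/q_4 = 3089/152
  p_5/q_5 = 3719/183
q_4 = 152 ≤ 168 < 183 = q_5, so the answer is 3089/152.

3089/152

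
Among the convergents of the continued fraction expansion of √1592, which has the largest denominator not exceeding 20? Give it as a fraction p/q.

√1592 = [39; 1, 8, 1, 78, …] (period length 4).
Convergents:
  p_0/q_0 = 39/1
  p_1/q_1 = 40/1
  p_2/q_2 = 359/9
  p_3/q_3 = 399/10
  p_4/q_4 = 31481/789
q_3 = 10 ≤ 20 < 789 = q_4, so the answer is 399/10.

399/10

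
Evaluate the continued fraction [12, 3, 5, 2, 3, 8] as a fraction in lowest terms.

12351/1003

Using pₖ = aₖpₖ₋₁ + pₖ₋₂ and qₖ = aₖqₖ₋₁ + qₖ₋₂:
  k=0: a=12, p=12, q=1
  k=1: a=3, p=37, q=3
  k=2: a=5, p=197, q=16
  k=3: a=2, p=431, q=35
  k=4: a=3, p=1490, q=121
  k=5: a=8, p=12351, q=1003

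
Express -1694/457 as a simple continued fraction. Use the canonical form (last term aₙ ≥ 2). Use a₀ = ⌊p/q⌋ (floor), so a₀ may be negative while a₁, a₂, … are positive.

-1694 = -4×457 + 134
457 = 3×134 + 55
134 = 2×55 + 24
55 = 2×24 + 7
24 = 3×7 + 3
7 = 2×3 + 1
3 = 3×1 + 0  (stop)
So -1694/457 = [-4; 3, 2, 2, 3, 2, 3].

[-4; 3, 2, 2, 3, 2, 3]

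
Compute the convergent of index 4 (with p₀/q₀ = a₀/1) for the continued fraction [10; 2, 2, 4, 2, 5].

510/49

Using pₖ = aₖpₖ₋₁ + pₖ₋₂, qₖ = aₖqₖ₋₁ + qₖ₋₂ (with p₋₁=1, p₋₂=0, q₋₁=0, q₋₂=1):
  k=0: a=10, p=10, q=1
  k=1: a=2, p=21, q=2
  k=2: a=2, p=52, q=5
  k=3: a=4, p=229, q=22
  k=4: a=2, p=510, q=49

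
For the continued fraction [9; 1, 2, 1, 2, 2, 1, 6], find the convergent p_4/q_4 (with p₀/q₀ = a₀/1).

107/11

Using pₖ = aₖpₖ₋₁ + pₖ₋₂, qₖ = aₖqₖ₋₁ + qₖ₋₂ (with p₋₁=1, p₋₂=0, q₋₁=0, q₋₂=1):
  k=0: a=9, p=9, q=1
  k=1: a=1, p=10, q=1
  k=2: a=2, p=29, q=3
  k=3: a=1, p=39, q=4
  k=4: a=2, p=107, q=11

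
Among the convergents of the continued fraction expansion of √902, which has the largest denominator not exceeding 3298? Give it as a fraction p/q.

√902 = [30; 30, 60, …] (period length 2).
Convergents:
  p_0/q_0 = 30/1
  p_1/q_1 = 901/30
  p_2/q_2 = 54090/1801
  p_3/q_3 = 1623601/54060
q_2 = 1801 ≤ 3298 < 54060 = q_3, so the answer is 54090/1801.

54090/1801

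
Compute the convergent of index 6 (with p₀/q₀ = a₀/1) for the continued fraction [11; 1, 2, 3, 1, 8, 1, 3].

Using pₖ = aₖpₖ₋₁ + pₖ₋₂, qₖ = aₖqₖ₋₁ + qₖ₋₂ (with p₋₁=1, p₋₂=0, q₋₁=0, q₋₂=1):
  k=0: a=11, p=11, q=1
  k=1: a=1, p=12, q=1
  k=2: a=2, p=35, q=3
  k=3: a=3, p=117, q=10
  k=4: a=1, p=152, q=13
  k=5: a=8, p=1333, q=114
  k=6: a=1, p=1485, q=127

1485/127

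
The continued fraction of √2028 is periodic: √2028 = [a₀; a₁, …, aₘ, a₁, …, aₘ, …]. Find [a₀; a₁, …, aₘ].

[45; 30, 90]

a₀ = ⌊√2028⌋ = 45.
With m₀=0, d₀=1 and mₖ₊₁ = dₖaₖ − mₖ, dₖ₊₁ = (n − mₖ₊₁²)/dₖ, aₖ₊₁ = ⌊(a₀+mₖ₊₁)/dₖ₊₁⌋:
  k=1: m=45, d=3, a=30
  k=2: m=45, d=1, a=90
d=1 and a=2a₀=90 at k=2, so the next step gives (m, d) = (45, 3) again — its k=1 value — and the period has length 2.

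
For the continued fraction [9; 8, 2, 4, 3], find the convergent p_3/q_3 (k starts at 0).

Using pₖ = aₖpₖ₋₁ + pₖ₋₂, qₖ = aₖqₖ₋₁ + qₖ₋₂ (with p₋₁=1, p₋₂=0, q₋₁=0, q₋₂=1):
  k=0: a=9, p=9, q=1
  k=1: a=8, p=73, q=8
  k=2: a=2, p=155, q=17
  k=3: a=4, p=693, q=76

693/76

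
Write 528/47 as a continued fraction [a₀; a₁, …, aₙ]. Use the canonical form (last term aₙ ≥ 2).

528 = 11×47 + 11
47 = 4×11 + 3
11 = 3×3 + 2
3 = 1×2 + 1
2 = 2×1 + 0  (stop)
So 528/47 = [11; 4, 3, 1, 2].

[11; 4, 3, 1, 2]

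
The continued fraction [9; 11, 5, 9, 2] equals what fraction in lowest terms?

9871/1086

Fold from the inside: start with 2/1.
  9 + 1/2 = 19/2
  5 + 2/19 = 97/19
  11 + 19/97 = 1086/97
  9 + 97/1086 = 9871/1086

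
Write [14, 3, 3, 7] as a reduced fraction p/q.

Fold from the inside: start with 7/1.
  3 + 1/7 = 22/7
  3 + 7/22 = 73/22
  14 + 22/73 = 1044/73

1044/73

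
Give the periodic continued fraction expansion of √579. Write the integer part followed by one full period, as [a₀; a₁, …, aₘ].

[24; 16, 48]

a₀ = ⌊√579⌋ = 24.
With m₀=0, d₀=1 and mₖ₊₁ = dₖaₖ − mₖ, dₖ₊₁ = (n − mₖ₊₁²)/dₖ, aₖ₊₁ = ⌊(a₀+mₖ₊₁)/dₖ₊₁⌋:
  k=1: m=24, d=3, a=16
  k=2: m=24, d=1, a=48
d=1 and a=2a₀=48 at k=2, so the next step gives (m, d) = (24, 3) again — its k=1 value — and the period has length 2.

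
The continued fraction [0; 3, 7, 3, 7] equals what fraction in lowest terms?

161/505

Fold from the inside: start with 7/1.
  3 + 1/7 = 22/7
  7 + 7/22 = 161/22
  3 + 22/161 = 505/161
  0 + 161/505 = 161/505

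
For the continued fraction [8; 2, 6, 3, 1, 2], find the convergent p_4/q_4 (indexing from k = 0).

457/54

Using pₖ = aₖpₖ₋₁ + pₖ₋₂, qₖ = aₖqₖ₋₁ + qₖ₋₂ (with p₋₁=1, p₋₂=0, q₋₁=0, q₋₂=1):
  k=0: a=8, p=8, q=1
  k=1: a=2, p=17, q=2
  k=2: a=6, p=110, q=13
  k=3: a=3, p=347, q=41
  k=4: a=1, p=457, q=54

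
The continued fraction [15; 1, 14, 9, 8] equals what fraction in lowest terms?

Fold from the inside: start with 8/1.
  9 + 1/8 = 73/8
  14 + 8/73 = 1030/73
  1 + 73/1030 = 1103/1030
  15 + 1030/1103 = 17575/1103

17575/1103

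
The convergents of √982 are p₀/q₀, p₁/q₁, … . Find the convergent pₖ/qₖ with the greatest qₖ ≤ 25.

√982 = [31; 2, 1, 30, 1, 2, 62, …] (period length 6).
Convergents:
  p_0/q_0 = 31/1
  p_1/q_1 = 63/2
  p_2/q_2 = 94/3
  p_3/q_3 = 2883/92
q_2 = 3 ≤ 25 < 92 = q_3, so the answer is 94/3.

94/3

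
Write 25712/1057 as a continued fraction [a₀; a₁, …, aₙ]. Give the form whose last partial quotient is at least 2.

25712 = 24×1057 + 344
1057 = 3×344 + 25
344 = 13×25 + 19
25 = 1×19 + 6
19 = 3×6 + 1
6 = 6×1 + 0  (stop)
So 25712/1057 = [24; 3, 13, 1, 3, 6].

[24; 3, 13, 1, 3, 6]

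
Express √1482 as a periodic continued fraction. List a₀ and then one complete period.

a₀ = ⌊√1482⌋ = 38.
With m₀=0, d₀=1 and mₖ₊₁ = dₖaₖ − mₖ, dₖ₊₁ = (n − mₖ₊₁²)/dₖ, aₖ₊₁ = ⌊(a₀+mₖ₊₁)/dₖ₊₁⌋:
  k=1: m=38, d=38, a=2
  k=2: m=38, d=1, a=76
d=1 and a=2a₀=76 at k=2, so the next step gives (m, d) = (38, 38) again — its k=1 value — and the period has length 2.

[38; 2, 76]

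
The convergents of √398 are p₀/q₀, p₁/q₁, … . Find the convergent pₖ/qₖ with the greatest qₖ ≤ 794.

√398 = [19; 1, 18, 1, 38, …] (period length 4).
Convergents:
  p_0/q_0 = 19/1
  p_1/q_1 = 20/1
  p_2/q_2 = 379/19
  p_3/q_3 = 399/20
  p_4/q_4 = 15541/779
  p_5/q_5 = 15940/799
q_4 = 779 ≤ 794 < 799 = q_5, so the answer is 15541/779.

15541/779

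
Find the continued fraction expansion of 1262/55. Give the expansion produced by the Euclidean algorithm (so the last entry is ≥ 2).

1262 = 22*55 + 52
55 = 1*52 + 3
52 = 17*3 + 1
3 = 3*1 + 0  (stop)
So 1262/55 = [22; 1, 17, 3].

[22; 1, 17, 3]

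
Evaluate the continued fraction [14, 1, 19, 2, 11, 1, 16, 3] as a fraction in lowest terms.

Fold from the inside: start with 3/1.
  16 + 1/3 = 49/3
  1 + 3/49 = 52/49
  11 + 49/52 = 621/52
  2 + 52/621 = 1294/621
  19 + 621/1294 = 25207/1294
  1 + 1294/25207 = 26501/25207
  14 + 25207/26501 = 396221/26501

396221/26501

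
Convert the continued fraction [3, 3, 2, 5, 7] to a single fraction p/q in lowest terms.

898/273

Fold from the inside: start with 7/1.
  5 + 1/7 = 36/7
  2 + 7/36 = 79/36
  3 + 36/79 = 273/79
  3 + 79/273 = 898/273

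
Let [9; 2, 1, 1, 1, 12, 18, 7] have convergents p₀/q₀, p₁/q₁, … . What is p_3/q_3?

Using pₖ = aₖpₖ₋₁ + pₖ₋₂, qₖ = aₖqₖ₋₁ + qₖ₋₂ (with p₋₁=1, p₋₂=0, q₋₁=0, q₋₂=1):
  k=0: a=9, p=9, q=1
  k=1: a=2, p=19, q=2
  k=2: a=1, p=28, q=3
  k=3: a=1, p=47, q=5

47/5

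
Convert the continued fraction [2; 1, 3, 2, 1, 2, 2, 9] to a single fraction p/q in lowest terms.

2167/782

Using pₖ = aₖpₖ₋₁ + pₖ₋₂ and qₖ = aₖqₖ₋₁ + qₖ₋₂:
  k=0: a=2, p=2, q=1
  k=1: a=1, p=3, q=1
  k=2: a=3, p=11, q=4
  k=3: a=2, p=25, q=9
  k=4: a=1, p=36, q=13
  k=5: a=2, p=97, q=35
  k=6: a=2, p=230, q=83
  k=7: a=9, p=2167, q=782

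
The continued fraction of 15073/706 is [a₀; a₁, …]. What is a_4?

17

15073 = 21·706 + 247   →  a_0 = 21
706 = 2·247 + 212   →  a_1 = 2
247 = 1·212 + 35   →  a_2 = 1
212 = 6·35 + 2   →  a_3 = 6
35 = 17·2 + 1   →  a_4 = 17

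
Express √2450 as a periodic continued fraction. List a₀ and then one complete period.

[49; 2, 98]

a₀ = ⌊√2450⌋ = 49.
With m₀=0, d₀=1 and mₖ₊₁ = dₖaₖ − mₖ, dₖ₊₁ = (n − mₖ₊₁²)/dₖ, aₖ₊₁ = ⌊(a₀+mₖ₊₁)/dₖ₊₁⌋:
  k=1: m=49, d=49, a=2
  k=2: m=49, d=1, a=98
d=1 and a=2a₀=98 at k=2, so the next step gives (m, d) = (49, 49) again — its k=1 value — and the period has length 2.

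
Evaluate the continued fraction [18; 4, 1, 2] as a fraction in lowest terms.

255/14

Fold from the inside: start with 2/1.
  1 + 1/2 = 3/2
  4 + 2/3 = 14/3
  18 + 3/14 = 255/14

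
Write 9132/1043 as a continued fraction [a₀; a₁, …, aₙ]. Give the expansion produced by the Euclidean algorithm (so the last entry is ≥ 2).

9132 = 8×1043 + 788
1043 = 1×788 + 255
788 = 3×255 + 23
255 = 11×23 + 2
23 = 11×2 + 1
2 = 2×1 + 0  (stop)
So 9132/1043 = [8; 1, 3, 11, 11, 2].

[8; 1, 3, 11, 11, 2]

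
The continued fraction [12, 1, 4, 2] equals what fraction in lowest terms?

Using pₖ = aₖpₖ₋₁ + pₖ₋₂ and qₖ = aₖqₖ₋₁ + qₖ₋₂:
  k=0: a=12, p=12, q=1
  k=1: a=1, p=13, q=1
  k=2: a=4, p=64, q=5
  k=3: a=2, p=141, q=11

141/11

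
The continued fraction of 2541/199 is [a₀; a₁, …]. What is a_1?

2541 = 12·199 + 153   →  a_0 = 12
199 = 1·153 + 46   →  a_1 = 1

1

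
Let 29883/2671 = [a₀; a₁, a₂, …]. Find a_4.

29883 = 11·2671 + 502   →  a_0 = 11
2671 = 5·502 + 161   →  a_1 = 5
502 = 3·161 + 19   →  a_2 = 3
161 = 8·19 + 9   →  a_3 = 8
19 = 2·9 + 1   →  a_4 = 2

2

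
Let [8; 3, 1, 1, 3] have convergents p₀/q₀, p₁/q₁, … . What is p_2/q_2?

33/4

Using pₖ = aₖpₖ₋₁ + pₖ₋₂, qₖ = aₖqₖ₋₁ + qₖ₋₂ (with p₋₁=1, p₋₂=0, q₋₁=0, q₋₂=1):
  k=0: a=8, p=8, q=1
  k=1: a=3, p=25, q=3
  k=2: a=1, p=33, q=4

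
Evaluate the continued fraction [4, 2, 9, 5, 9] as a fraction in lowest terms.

Fold from the inside: start with 9/1.
  5 + 1/9 = 46/9
  9 + 9/46 = 423/46
  2 + 46/423 = 892/423
  4 + 423/892 = 3991/892

3991/892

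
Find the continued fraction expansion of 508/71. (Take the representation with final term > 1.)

[7; 6, 2, 5]

508 = 7*71 + 11
71 = 6*11 + 5
11 = 2*5 + 1
5 = 5*1 + 0  (stop)
So 508/71 = [7; 6, 2, 5].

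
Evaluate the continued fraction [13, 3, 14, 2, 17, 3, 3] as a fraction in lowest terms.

210908/15827

Fold from the inside: start with 3/1.
  3 + 1/3 = 10/3
  17 + 3/10 = 173/10
  2 + 10/173 = 356/173
  14 + 173/356 = 5157/356
  3 + 356/5157 = 15827/5157
  13 + 5157/15827 = 210908/15827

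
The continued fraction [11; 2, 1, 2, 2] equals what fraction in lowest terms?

Fold from the inside: start with 2/1.
  2 + 1/2 = 5/2
  1 + 2/5 = 7/5
  2 + 5/7 = 19/7
  11 + 7/19 = 216/19

216/19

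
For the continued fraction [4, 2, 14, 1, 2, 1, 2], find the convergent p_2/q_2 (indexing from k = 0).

130/29

Using pₖ = aₖpₖ₋₁ + pₖ₋₂, qₖ = aₖqₖ₋₁ + qₖ₋₂ (with p₋₁=1, p₋₂=0, q₋₁=0, q₋₂=1):
  k=0: a=4, p=4, q=1
  k=1: a=2, p=9, q=2
  k=2: a=14, p=130, q=29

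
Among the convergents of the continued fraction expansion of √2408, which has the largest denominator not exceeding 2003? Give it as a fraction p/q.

67375/1373

√2408 = [49; 14, 98, …] (period length 2).
Convergents:
  p_0/q_0 = 49/1
  p_1/q_1 = 687/14
  p_2/q_2 = 67375/1373
  p_3/q_3 = 943937/19236
q_2 = 1373 ≤ 2003 < 19236 = q_3, so the answer is 67375/1373.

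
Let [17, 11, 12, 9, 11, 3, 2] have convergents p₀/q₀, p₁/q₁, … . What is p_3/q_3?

Using pₖ = aₖpₖ₋₁ + pₖ₋₂, qₖ = aₖqₖ₋₁ + qₖ₋₂ (with p₋₁=1, p₋₂=0, q₋₁=0, q₋₂=1):
  k=0: a=17, p=17, q=1
  k=1: a=11, p=188, q=11
  k=2: a=12, p=2273, q=133
  k=3: a=9, p=20645, q=1208

20645/1208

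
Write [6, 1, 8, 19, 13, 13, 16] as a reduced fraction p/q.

Fold from the inside: start with 16/1.
  13 + 1/16 = 209/16
  13 + 16/209 = 2733/209
  19 + 209/2733 = 52136/2733
  8 + 2733/52136 = 419821/52136
  1 + 52136/419821 = 471957/419821
  6 + 419821/471957 = 3251563/471957

3251563/471957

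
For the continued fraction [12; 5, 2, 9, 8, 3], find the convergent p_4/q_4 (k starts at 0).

Using pₖ = aₖpₖ₋₁ + pₖ₋₂, qₖ = aₖqₖ₋₁ + qₖ₋₂ (with p₋₁=1, p₋₂=0, q₋₁=0, q₋₂=1):
  k=0: a=12, p=12, q=1
  k=1: a=5, p=61, q=5
  k=2: a=2, p=134, q=11
  k=3: a=9, p=1267, q=104
  k=4: a=8, p=10270, q=843

10270/843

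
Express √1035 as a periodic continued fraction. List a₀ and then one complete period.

a₀ = ⌊√1035⌋ = 32.
With m₀=0, d₀=1 and mₖ₊₁ = dₖaₖ − mₖ, dₖ₊₁ = (n − mₖ₊₁²)/dₖ, aₖ₊₁ = ⌊(a₀+mₖ₊₁)/dₖ₊₁⌋:
  k=1: m=32, d=11, a=5
  k=2: m=23, d=46, a=1
  k=3: m=23, d=11, a=5
  k=4: m=32, d=1, a=64
d=1 and a=2a₀=64 at k=4, so the next step gives (m, d) = (32, 11) again — its k=1 value — and the period has length 4.

[32; 5, 1, 5, 64]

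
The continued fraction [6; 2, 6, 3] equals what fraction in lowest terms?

265/41

Fold from the inside: start with 3/1.
  6 + 1/3 = 19/3
  2 + 3/19 = 41/19
  6 + 19/41 = 265/41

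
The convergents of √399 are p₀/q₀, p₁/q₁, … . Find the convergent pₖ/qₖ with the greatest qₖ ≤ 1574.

√399 = [19; 1, 38, …] (period length 2).
Convergents:
  p_0/q_0 = 19/1
  p_1/q_1 = 20/1
  p_2/q_2 = 779/39
  p_3/q_3 = 799/40
  p_4/q_4 = 31141/1559
  p_5/q_5 = 31940/1599
q_4 = 1559 ≤ 1574 < 1599 = q_5, so the answer is 31141/1559.

31141/1559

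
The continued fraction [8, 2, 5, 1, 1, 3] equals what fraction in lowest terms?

719/85

Fold from the inside: start with 3/1.
  1 + 1/3 = 4/3
  1 + 3/4 = 7/4
  5 + 4/7 = 39/7
  2 + 7/39 = 85/39
  8 + 39/85 = 719/85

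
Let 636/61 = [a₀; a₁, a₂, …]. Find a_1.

2

636 = 10·61 + 26   →  a_0 = 10
61 = 2·26 + 9   →  a_1 = 2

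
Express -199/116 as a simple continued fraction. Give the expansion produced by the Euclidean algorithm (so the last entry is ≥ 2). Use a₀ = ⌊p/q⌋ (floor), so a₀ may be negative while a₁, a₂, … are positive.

[-2; 3, 1, 1, 16]

-199 = -2×116 + 33
116 = 3×33 + 17
33 = 1×17 + 16
17 = 1×16 + 1
16 = 16×1 + 0  (stop)
So -199/116 = [-2; 3, 1, 1, 16].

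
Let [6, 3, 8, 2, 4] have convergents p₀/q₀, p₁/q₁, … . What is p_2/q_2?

Using pₖ = aₖpₖ₋₁ + pₖ₋₂, qₖ = aₖqₖ₋₁ + qₖ₋₂ (with p₋₁=1, p₋₂=0, q₋₁=0, q₋₂=1):
  k=0: a=6, p=6, q=1
  k=1: a=3, p=19, q=3
  k=2: a=8, p=158, q=25

158/25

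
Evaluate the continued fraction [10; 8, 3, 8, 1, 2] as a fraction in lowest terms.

Fold from the inside: start with 2/1.
  1 + 1/2 = 3/2
  8 + 2/3 = 26/3
  3 + 3/26 = 81/26
  8 + 26/81 = 674/81
  10 + 81/674 = 6821/674

6821/674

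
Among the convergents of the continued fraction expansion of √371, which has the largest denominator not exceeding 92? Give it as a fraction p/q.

1695/88

√371 = [19; 3, 1, 4, 1, 3, 38, …] (period length 6).
Convergents:
  p_0/q_0 = 19/1
  p_1/q_1 = 58/3
  p_2/q_2 = 77/4
  p_3/q_3 = 366/19
  p_4/q_4 = 443/23
  p_5/q_5 = 1695/88
  p_6/q_6 = 64853/3367
q_5 = 88 ≤ 92 < 3367 = q_6, so the answer is 1695/88.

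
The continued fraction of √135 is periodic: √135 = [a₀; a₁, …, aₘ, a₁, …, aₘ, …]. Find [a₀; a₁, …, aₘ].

[11; 1, 1, 1, 1, 1, 1, 1, 22]

a₀ = ⌊√135⌋ = 11.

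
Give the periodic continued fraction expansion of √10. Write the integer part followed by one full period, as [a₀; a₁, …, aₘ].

a₀ = ⌊√10⌋ = 3.
With m₀=0, d₀=1 and mₖ₊₁ = dₖaₖ − mₖ, dₖ₊₁ = (n − mₖ₊₁²)/dₖ, aₖ₊₁ = ⌊(a₀+mₖ₊₁)/dₖ₊₁⌋:
  k=1: m=3, d=1, a=6
d=1 and a=2a₀=6 at k=1, so the next step gives (m, d) = (3, 1) again — its k=1 value — and the period has length 1.

[3; 6]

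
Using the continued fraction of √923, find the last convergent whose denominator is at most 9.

√923 = [30; 2, 1, 1, 1, 2, 60, …] (period length 6).
Convergents:
  p_0/q_0 = 30/1
  p_1/q_1 = 61/2
  p_2/q_2 = 91/3
  p_3/q_3 = 152/5
  p_4/q_4 = 243/8
  p_5/q_5 = 638/21
q_4 = 8 ≤ 9 < 21 = q_5, so the answer is 243/8.

243/8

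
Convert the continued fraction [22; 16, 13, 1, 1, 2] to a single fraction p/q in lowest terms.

Using pₖ = aₖpₖ₋₁ + pₖ₋₂ and qₖ = aₖqₖ₋₁ + qₖ₋₂:
  k=0: a=22, p=22, q=1
  k=1: a=16, p=353, q=16
  k=2: a=13, p=4611, q=209
  k=3: a=1, p=4964, q=225
  k=4: a=1, p=9575, q=434
  k=5: a=2, p=24114, q=1093

24114/1093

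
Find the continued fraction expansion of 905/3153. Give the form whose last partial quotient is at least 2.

905 = 0×3153 + 905
3153 = 3×905 + 438
905 = 2×438 + 29
438 = 15×29 + 3
29 = 9×3 + 2
3 = 1×2 + 1
2 = 2×1 + 0  (stop)
So 905/3153 = [0; 3, 2, 15, 9, 1, 2].

[0; 3, 2, 15, 9, 1, 2]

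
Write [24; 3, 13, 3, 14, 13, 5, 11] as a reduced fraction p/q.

31841831/1309006

Using pₖ = aₖpₖ₋₁ + pₖ₋₂ and qₖ = aₖqₖ₋₁ + qₖ₋₂:
  k=0: a=24, p=24, q=1
  k=1: a=3, p=73, q=3
  k=2: a=13, p=973, q=40
  k=3: a=3, p=2992, q=123
  k=4: a=14, p=42861, q=1762
  k=5: a=13, p=560185, q=23029
  k=6: a=5, p=2843786, q=116907
  k=7: a=11, p=31841831, q=1309006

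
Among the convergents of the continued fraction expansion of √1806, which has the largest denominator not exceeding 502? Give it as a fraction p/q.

√1806 = [42; 2, 84, …] (period length 2).
Convergents:
  p_0/q_0 = 42/1
  p_1/q_1 = 85/2
  p_2/q_2 = 7182/169
  p_3/q_3 = 14449/340
  p_4/q_4 = 1220898/28729
q_3 = 340 ≤ 502 < 28729 = q_4, so the answer is 14449/340.

14449/340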